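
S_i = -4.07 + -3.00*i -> [-4.07, -7.07, -10.07, -13.07, -16.07]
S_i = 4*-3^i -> [4, -12, 36, -108, 324]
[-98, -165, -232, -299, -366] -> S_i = -98 + -67*i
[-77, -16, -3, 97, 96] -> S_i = Random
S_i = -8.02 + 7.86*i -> [-8.02, -0.16, 7.7, 15.56, 23.42]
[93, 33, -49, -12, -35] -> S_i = Random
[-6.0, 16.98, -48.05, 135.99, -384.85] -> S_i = -6.00*(-2.83)^i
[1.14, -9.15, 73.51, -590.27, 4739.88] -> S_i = 1.14*(-8.03)^i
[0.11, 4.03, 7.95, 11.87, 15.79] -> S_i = 0.11 + 3.92*i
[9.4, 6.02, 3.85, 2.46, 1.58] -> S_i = 9.40*0.64^i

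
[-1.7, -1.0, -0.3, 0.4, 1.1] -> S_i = -1.70 + 0.70*i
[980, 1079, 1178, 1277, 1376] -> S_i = 980 + 99*i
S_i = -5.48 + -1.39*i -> [-5.48, -6.87, -8.26, -9.65, -11.04]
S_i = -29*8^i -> [-29, -232, -1856, -14848, -118784]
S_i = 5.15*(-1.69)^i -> [5.15, -8.7, 14.71, -24.86, 42.01]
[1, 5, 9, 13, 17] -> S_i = 1 + 4*i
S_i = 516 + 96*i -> [516, 612, 708, 804, 900]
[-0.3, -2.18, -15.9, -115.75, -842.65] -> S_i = -0.30*7.28^i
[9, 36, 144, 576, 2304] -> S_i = 9*4^i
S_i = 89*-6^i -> [89, -534, 3204, -19224, 115344]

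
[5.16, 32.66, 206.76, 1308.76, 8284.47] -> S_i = 5.16*6.33^i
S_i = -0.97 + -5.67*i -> [-0.97, -6.64, -12.31, -17.98, -23.65]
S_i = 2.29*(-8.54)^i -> [2.29, -19.56, 167.01, -1426.29, 12180.55]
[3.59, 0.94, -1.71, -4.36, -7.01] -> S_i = 3.59 + -2.65*i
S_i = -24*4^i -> [-24, -96, -384, -1536, -6144]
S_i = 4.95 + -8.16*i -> [4.95, -3.21, -11.37, -19.53, -27.69]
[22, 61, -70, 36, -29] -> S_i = Random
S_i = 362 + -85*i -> [362, 277, 192, 107, 22]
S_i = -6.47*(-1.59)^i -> [-6.47, 10.29, -16.36, 26.01, -41.35]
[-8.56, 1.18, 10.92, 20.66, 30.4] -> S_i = -8.56 + 9.74*i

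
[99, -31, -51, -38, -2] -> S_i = Random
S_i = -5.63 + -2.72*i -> [-5.63, -8.35, -11.07, -13.79, -16.51]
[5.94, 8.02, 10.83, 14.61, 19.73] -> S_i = 5.94*1.35^i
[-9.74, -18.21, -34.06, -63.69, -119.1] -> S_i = -9.74*1.87^i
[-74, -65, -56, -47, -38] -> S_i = -74 + 9*i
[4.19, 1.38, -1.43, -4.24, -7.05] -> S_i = 4.19 + -2.81*i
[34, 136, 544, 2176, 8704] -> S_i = 34*4^i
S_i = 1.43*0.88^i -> [1.43, 1.26, 1.11, 0.97, 0.86]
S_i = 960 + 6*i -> [960, 966, 972, 978, 984]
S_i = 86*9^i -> [86, 774, 6966, 62694, 564246]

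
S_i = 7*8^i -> [7, 56, 448, 3584, 28672]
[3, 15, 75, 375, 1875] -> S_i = 3*5^i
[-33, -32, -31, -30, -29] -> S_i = -33 + 1*i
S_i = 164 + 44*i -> [164, 208, 252, 296, 340]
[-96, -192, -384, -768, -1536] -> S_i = -96*2^i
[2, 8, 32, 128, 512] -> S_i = 2*4^i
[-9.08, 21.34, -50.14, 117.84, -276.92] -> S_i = -9.08*(-2.35)^i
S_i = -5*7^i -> [-5, -35, -245, -1715, -12005]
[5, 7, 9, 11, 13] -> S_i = 5 + 2*i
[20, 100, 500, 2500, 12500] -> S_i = 20*5^i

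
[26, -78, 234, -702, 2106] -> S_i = 26*-3^i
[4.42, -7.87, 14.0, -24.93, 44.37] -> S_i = 4.42*(-1.78)^i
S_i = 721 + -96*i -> [721, 625, 529, 433, 337]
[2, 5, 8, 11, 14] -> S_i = 2 + 3*i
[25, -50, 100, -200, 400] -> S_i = 25*-2^i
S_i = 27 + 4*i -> [27, 31, 35, 39, 43]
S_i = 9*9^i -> [9, 81, 729, 6561, 59049]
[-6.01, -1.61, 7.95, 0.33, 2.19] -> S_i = Random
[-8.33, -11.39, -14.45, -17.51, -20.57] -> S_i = -8.33 + -3.06*i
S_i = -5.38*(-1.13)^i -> [-5.38, 6.08, -6.87, 7.76, -8.77]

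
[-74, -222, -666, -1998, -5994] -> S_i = -74*3^i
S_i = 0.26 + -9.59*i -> [0.26, -9.33, -18.92, -28.51, -38.1]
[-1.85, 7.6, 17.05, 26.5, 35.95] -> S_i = -1.85 + 9.45*i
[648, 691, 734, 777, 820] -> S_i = 648 + 43*i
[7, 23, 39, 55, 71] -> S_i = 7 + 16*i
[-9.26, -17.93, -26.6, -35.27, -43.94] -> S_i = -9.26 + -8.67*i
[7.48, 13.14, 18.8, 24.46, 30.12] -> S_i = 7.48 + 5.66*i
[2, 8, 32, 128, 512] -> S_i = 2*4^i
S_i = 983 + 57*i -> [983, 1040, 1097, 1154, 1211]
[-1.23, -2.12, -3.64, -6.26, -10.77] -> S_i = -1.23*1.72^i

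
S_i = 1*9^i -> [1, 9, 81, 729, 6561]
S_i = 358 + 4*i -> [358, 362, 366, 370, 374]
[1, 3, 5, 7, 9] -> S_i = 1 + 2*i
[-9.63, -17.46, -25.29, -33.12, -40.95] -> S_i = -9.63 + -7.83*i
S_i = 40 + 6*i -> [40, 46, 52, 58, 64]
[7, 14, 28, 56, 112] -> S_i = 7*2^i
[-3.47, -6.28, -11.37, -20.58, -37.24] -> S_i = -3.47*1.81^i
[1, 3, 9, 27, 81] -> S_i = 1*3^i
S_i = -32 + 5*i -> [-32, -27, -22, -17, -12]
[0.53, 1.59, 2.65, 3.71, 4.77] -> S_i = 0.53 + 1.06*i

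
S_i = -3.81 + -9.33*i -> [-3.81, -13.14, -22.47, -31.8, -41.13]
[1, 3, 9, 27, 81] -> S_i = 1*3^i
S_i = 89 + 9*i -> [89, 98, 107, 116, 125]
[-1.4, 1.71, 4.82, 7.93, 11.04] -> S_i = -1.40 + 3.11*i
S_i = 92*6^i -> [92, 552, 3312, 19872, 119232]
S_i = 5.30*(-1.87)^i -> [5.3, -9.91, 18.53, -34.66, 64.81]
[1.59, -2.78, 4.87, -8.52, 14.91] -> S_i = 1.59*(-1.75)^i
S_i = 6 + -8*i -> [6, -2, -10, -18, -26]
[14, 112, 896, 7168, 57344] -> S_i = 14*8^i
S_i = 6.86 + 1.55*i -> [6.86, 8.41, 9.96, 11.51, 13.06]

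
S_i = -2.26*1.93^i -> [-2.26, -4.36, -8.42, -16.25, -31.36]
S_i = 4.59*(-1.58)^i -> [4.59, -7.25, 11.46, -18.1, 28.6]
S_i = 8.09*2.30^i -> [8.09, 18.61, 42.8, 98.43, 226.39]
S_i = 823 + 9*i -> [823, 832, 841, 850, 859]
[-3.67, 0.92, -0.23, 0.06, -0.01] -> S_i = -3.67*(-0.25)^i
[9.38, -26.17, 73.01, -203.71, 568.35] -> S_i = 9.38*(-2.79)^i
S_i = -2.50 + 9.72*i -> [-2.5, 7.22, 16.94, 26.66, 36.38]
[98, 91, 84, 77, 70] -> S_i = 98 + -7*i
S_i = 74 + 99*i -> [74, 173, 272, 371, 470]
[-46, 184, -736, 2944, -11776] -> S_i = -46*-4^i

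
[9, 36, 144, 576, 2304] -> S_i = 9*4^i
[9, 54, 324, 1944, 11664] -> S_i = 9*6^i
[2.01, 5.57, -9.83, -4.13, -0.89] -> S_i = Random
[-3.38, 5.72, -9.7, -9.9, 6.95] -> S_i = Random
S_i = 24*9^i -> [24, 216, 1944, 17496, 157464]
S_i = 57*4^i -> [57, 228, 912, 3648, 14592]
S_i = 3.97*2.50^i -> [3.97, 9.93, 24.81, 62.03, 155.08]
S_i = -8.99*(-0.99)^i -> [-8.99, 8.9, -8.81, 8.72, -8.64]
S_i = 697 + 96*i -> [697, 793, 889, 985, 1081]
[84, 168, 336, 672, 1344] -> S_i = 84*2^i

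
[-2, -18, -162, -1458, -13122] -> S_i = -2*9^i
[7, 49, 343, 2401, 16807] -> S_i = 7*7^i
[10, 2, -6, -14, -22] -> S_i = 10 + -8*i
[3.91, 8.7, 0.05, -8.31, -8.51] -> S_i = Random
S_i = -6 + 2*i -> [-6, -4, -2, 0, 2]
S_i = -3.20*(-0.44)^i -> [-3.2, 1.41, -0.62, 0.27, -0.12]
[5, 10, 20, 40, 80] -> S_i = 5*2^i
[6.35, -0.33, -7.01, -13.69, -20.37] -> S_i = 6.35 + -6.68*i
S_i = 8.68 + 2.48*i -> [8.68, 11.16, 13.64, 16.12, 18.6]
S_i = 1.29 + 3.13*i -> [1.29, 4.42, 7.55, 10.68, 13.81]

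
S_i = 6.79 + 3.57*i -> [6.79, 10.36, 13.93, 17.5, 21.07]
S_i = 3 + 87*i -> [3, 90, 177, 264, 351]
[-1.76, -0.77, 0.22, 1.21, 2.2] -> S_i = -1.76 + 0.99*i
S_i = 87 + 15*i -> [87, 102, 117, 132, 147]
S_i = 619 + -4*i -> [619, 615, 611, 607, 603]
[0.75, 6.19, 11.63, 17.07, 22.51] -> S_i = 0.75 + 5.44*i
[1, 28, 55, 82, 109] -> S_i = 1 + 27*i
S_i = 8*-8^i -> [8, -64, 512, -4096, 32768]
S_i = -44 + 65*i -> [-44, 21, 86, 151, 216]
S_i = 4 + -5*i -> [4, -1, -6, -11, -16]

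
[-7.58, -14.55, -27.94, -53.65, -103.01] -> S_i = -7.58*1.92^i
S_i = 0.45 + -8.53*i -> [0.45, -8.08, -16.61, -25.14, -33.67]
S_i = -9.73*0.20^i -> [-9.73, -1.95, -0.39, -0.08, -0.02]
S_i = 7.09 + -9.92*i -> [7.09, -2.83, -12.75, -22.67, -32.59]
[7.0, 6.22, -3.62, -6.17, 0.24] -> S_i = Random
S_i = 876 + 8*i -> [876, 884, 892, 900, 908]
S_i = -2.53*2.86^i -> [-2.53, -7.24, -20.69, -59.19, -169.27]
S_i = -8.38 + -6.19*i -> [-8.38, -14.57, -20.76, -26.95, -33.14]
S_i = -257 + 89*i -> [-257, -168, -79, 10, 99]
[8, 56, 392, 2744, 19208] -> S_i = 8*7^i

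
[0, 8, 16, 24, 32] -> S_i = 0 + 8*i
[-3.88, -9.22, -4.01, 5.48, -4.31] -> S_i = Random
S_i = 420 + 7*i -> [420, 427, 434, 441, 448]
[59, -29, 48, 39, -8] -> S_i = Random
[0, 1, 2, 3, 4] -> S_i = 0 + 1*i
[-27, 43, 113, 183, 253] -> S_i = -27 + 70*i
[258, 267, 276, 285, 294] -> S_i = 258 + 9*i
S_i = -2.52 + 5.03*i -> [-2.52, 2.51, 7.54, 12.57, 17.6]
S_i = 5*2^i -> [5, 10, 20, 40, 80]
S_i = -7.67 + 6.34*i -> [-7.67, -1.33, 5.01, 11.35, 17.69]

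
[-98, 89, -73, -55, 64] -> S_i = Random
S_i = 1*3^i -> [1, 3, 9, 27, 81]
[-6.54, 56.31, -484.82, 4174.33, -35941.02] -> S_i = -6.54*(-8.61)^i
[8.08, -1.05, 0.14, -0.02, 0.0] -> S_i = 8.08*(-0.13)^i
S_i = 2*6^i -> [2, 12, 72, 432, 2592]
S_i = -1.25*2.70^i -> [-1.25, -3.38, -9.11, -24.6, -66.43]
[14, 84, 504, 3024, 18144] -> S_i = 14*6^i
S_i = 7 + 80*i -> [7, 87, 167, 247, 327]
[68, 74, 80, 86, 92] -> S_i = 68 + 6*i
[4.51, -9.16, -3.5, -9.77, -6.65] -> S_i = Random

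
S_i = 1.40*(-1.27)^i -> [1.4, -1.78, 2.26, -2.87, 3.64]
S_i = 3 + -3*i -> [3, 0, -3, -6, -9]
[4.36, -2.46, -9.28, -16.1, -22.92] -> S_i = 4.36 + -6.82*i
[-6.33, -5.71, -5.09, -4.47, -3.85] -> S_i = -6.33 + 0.62*i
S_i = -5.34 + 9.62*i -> [-5.34, 4.28, 13.9, 23.52, 33.14]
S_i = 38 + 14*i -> [38, 52, 66, 80, 94]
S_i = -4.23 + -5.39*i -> [-4.23, -9.62, -15.01, -20.4, -25.79]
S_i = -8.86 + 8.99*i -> [-8.86, 0.13, 9.12, 18.11, 27.1]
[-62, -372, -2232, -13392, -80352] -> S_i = -62*6^i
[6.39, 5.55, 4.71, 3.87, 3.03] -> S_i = 6.39 + -0.84*i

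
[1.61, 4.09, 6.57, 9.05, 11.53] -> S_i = 1.61 + 2.48*i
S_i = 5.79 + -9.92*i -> [5.79, -4.13, -14.05, -23.97, -33.89]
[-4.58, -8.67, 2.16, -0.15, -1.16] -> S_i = Random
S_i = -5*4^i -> [-5, -20, -80, -320, -1280]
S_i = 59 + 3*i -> [59, 62, 65, 68, 71]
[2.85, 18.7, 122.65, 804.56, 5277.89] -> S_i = 2.85*6.56^i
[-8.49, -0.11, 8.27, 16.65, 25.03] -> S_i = -8.49 + 8.38*i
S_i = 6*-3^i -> [6, -18, 54, -162, 486]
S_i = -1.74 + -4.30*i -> [-1.74, -6.04, -10.34, -14.64, -18.94]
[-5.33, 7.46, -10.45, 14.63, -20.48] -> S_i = -5.33*(-1.40)^i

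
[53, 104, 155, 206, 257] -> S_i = 53 + 51*i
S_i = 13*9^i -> [13, 117, 1053, 9477, 85293]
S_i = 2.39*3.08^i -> [2.39, 7.36, 22.67, 69.83, 215.08]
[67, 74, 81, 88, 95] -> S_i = 67 + 7*i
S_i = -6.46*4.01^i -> [-6.46, -25.9, -103.88, -416.55, -1670.36]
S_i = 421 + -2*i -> [421, 419, 417, 415, 413]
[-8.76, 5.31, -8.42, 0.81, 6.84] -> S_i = Random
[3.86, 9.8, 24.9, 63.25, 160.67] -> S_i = 3.86*2.54^i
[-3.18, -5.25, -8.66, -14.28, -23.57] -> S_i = -3.18*1.65^i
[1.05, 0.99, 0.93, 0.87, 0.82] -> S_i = 1.05*0.94^i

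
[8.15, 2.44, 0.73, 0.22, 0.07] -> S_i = 8.15*0.30^i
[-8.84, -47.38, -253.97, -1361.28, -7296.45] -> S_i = -8.84*5.36^i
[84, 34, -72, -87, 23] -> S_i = Random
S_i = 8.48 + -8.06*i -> [8.48, 0.42, -7.64, -15.7, -23.76]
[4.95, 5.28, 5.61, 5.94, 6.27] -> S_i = 4.95 + 0.33*i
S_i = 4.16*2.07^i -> [4.16, 8.61, 17.83, 36.9, 76.38]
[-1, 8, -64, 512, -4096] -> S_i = -1*-8^i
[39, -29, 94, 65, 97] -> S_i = Random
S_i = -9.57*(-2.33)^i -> [-9.57, 22.3, -51.95, 121.05, -282.06]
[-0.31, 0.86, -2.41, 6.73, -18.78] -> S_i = -0.31*(-2.79)^i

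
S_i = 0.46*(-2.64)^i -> [0.46, -1.21, 3.21, -8.46, 22.34]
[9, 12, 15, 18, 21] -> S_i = 9 + 3*i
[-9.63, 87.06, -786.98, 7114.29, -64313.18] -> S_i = -9.63*(-9.04)^i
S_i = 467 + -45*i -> [467, 422, 377, 332, 287]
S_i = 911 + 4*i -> [911, 915, 919, 923, 927]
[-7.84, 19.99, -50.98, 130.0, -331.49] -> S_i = -7.84*(-2.55)^i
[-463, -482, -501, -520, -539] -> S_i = -463 + -19*i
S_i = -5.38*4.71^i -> [-5.38, -25.34, -119.35, -562.14, -2647.68]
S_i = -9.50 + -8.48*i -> [-9.5, -17.98, -26.46, -34.94, -43.42]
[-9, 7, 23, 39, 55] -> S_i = -9 + 16*i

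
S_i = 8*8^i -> [8, 64, 512, 4096, 32768]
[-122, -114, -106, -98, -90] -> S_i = -122 + 8*i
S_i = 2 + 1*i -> [2, 3, 4, 5, 6]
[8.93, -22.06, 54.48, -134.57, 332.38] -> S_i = 8.93*(-2.47)^i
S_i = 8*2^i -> [8, 16, 32, 64, 128]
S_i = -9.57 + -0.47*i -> [-9.57, -10.04, -10.51, -10.98, -11.45]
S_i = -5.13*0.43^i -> [-5.13, -2.21, -0.95, -0.41, -0.18]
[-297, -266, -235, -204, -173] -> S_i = -297 + 31*i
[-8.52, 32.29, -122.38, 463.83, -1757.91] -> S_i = -8.52*(-3.79)^i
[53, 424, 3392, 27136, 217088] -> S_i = 53*8^i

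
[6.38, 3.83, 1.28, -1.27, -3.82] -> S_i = 6.38 + -2.55*i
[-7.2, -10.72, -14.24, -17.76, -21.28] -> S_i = -7.20 + -3.52*i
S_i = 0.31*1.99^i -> [0.31, 0.62, 1.23, 2.44, 4.86]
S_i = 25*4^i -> [25, 100, 400, 1600, 6400]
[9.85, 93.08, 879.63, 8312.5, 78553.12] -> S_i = 9.85*9.45^i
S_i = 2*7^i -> [2, 14, 98, 686, 4802]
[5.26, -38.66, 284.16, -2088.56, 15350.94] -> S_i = 5.26*(-7.35)^i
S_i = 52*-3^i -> [52, -156, 468, -1404, 4212]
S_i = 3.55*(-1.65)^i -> [3.55, -5.86, 9.66, -15.95, 26.31]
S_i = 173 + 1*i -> [173, 174, 175, 176, 177]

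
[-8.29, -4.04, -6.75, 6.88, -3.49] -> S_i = Random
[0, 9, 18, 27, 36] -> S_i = 0 + 9*i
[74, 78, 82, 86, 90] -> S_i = 74 + 4*i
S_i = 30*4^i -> [30, 120, 480, 1920, 7680]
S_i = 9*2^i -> [9, 18, 36, 72, 144]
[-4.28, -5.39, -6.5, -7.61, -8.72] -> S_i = -4.28 + -1.11*i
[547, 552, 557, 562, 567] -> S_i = 547 + 5*i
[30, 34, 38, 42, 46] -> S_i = 30 + 4*i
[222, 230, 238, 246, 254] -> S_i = 222 + 8*i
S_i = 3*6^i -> [3, 18, 108, 648, 3888]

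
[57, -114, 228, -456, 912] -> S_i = 57*-2^i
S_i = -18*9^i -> [-18, -162, -1458, -13122, -118098]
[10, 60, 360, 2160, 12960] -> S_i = 10*6^i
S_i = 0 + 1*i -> [0, 1, 2, 3, 4]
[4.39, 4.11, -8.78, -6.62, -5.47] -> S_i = Random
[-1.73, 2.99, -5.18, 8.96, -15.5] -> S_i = -1.73*(-1.73)^i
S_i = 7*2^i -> [7, 14, 28, 56, 112]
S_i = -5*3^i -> [-5, -15, -45, -135, -405]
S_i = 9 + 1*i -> [9, 10, 11, 12, 13]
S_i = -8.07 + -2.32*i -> [-8.07, -10.39, -12.71, -15.03, -17.35]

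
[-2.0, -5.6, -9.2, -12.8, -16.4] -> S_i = -2.00 + -3.60*i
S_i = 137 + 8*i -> [137, 145, 153, 161, 169]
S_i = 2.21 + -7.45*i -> [2.21, -5.24, -12.69, -20.14, -27.59]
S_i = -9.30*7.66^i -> [-9.3, -71.24, -545.68, -4179.93, -32018.28]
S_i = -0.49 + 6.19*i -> [-0.49, 5.7, 11.89, 18.08, 24.27]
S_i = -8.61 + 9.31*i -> [-8.61, 0.7, 10.01, 19.32, 28.63]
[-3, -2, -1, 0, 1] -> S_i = -3 + 1*i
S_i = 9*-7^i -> [9, -63, 441, -3087, 21609]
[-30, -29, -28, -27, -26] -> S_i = -30 + 1*i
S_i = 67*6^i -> [67, 402, 2412, 14472, 86832]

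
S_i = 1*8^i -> [1, 8, 64, 512, 4096]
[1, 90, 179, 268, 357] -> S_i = 1 + 89*i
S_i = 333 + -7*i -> [333, 326, 319, 312, 305]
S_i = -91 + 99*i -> [-91, 8, 107, 206, 305]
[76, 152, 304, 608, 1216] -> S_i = 76*2^i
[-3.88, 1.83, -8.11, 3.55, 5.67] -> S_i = Random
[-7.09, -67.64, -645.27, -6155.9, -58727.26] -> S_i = -7.09*9.54^i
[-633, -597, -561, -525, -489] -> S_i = -633 + 36*i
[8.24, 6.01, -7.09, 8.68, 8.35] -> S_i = Random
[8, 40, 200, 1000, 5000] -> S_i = 8*5^i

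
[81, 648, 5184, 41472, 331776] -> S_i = 81*8^i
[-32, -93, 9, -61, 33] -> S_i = Random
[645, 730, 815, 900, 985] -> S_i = 645 + 85*i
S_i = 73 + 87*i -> [73, 160, 247, 334, 421]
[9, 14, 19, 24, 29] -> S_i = 9 + 5*i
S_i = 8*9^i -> [8, 72, 648, 5832, 52488]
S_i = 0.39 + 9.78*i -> [0.39, 10.17, 19.95, 29.73, 39.51]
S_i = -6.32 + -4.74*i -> [-6.32, -11.06, -15.8, -20.54, -25.28]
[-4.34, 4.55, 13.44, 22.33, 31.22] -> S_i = -4.34 + 8.89*i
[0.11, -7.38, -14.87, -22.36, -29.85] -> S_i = 0.11 + -7.49*i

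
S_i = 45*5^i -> [45, 225, 1125, 5625, 28125]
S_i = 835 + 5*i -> [835, 840, 845, 850, 855]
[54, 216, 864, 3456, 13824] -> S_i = 54*4^i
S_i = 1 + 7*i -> [1, 8, 15, 22, 29]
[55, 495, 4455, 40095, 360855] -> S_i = 55*9^i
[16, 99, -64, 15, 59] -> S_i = Random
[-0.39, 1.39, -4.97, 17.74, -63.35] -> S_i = -0.39*(-3.57)^i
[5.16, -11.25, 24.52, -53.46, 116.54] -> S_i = 5.16*(-2.18)^i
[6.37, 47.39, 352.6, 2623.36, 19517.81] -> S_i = 6.37*7.44^i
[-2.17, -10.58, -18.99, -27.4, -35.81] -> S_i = -2.17 + -8.41*i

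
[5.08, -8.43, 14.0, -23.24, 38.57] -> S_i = 5.08*(-1.66)^i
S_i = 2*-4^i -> [2, -8, 32, -128, 512]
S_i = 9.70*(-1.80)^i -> [9.7, -17.46, 31.43, -56.57, 101.83]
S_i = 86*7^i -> [86, 602, 4214, 29498, 206486]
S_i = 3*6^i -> [3, 18, 108, 648, 3888]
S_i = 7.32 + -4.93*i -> [7.32, 2.39, -2.54, -7.47, -12.4]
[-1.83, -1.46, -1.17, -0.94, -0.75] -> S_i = -1.83*0.80^i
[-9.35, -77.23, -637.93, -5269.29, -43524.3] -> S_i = -9.35*8.26^i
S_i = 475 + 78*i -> [475, 553, 631, 709, 787]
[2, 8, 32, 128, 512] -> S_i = 2*4^i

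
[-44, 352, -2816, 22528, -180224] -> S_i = -44*-8^i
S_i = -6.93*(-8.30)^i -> [-6.93, 57.52, -477.41, 3962.48, -32888.62]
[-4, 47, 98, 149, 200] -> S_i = -4 + 51*i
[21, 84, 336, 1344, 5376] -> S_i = 21*4^i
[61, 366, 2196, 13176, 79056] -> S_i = 61*6^i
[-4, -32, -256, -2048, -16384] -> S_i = -4*8^i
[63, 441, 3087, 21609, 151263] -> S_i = 63*7^i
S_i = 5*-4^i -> [5, -20, 80, -320, 1280]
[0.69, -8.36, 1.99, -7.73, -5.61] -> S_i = Random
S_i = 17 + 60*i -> [17, 77, 137, 197, 257]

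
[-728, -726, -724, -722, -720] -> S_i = -728 + 2*i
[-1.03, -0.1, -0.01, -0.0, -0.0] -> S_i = -1.03*0.10^i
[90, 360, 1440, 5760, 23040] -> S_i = 90*4^i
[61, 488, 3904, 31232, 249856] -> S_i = 61*8^i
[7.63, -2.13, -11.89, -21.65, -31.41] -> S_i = 7.63 + -9.76*i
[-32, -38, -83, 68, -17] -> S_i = Random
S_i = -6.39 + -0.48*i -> [-6.39, -6.87, -7.35, -7.83, -8.31]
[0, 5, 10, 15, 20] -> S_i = 0 + 5*i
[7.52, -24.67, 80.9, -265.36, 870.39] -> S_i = 7.52*(-3.28)^i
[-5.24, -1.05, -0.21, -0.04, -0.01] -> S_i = -5.24*0.20^i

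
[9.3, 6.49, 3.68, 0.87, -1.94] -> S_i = 9.30 + -2.81*i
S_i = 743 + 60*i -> [743, 803, 863, 923, 983]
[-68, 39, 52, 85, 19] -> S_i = Random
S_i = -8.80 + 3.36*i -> [-8.8, -5.44, -2.08, 1.28, 4.64]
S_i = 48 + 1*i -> [48, 49, 50, 51, 52]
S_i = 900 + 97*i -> [900, 997, 1094, 1191, 1288]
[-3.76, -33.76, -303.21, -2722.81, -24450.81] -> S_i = -3.76*8.98^i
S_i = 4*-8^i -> [4, -32, 256, -2048, 16384]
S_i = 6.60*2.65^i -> [6.6, 17.49, 46.35, 122.82, 325.48]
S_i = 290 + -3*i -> [290, 287, 284, 281, 278]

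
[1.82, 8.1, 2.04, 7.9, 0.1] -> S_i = Random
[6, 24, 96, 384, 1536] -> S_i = 6*4^i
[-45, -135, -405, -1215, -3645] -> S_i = -45*3^i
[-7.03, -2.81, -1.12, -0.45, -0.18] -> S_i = -7.03*0.40^i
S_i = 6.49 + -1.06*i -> [6.49, 5.43, 4.37, 3.31, 2.25]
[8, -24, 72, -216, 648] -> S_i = 8*-3^i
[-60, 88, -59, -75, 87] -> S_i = Random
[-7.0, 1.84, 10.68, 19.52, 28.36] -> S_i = -7.00 + 8.84*i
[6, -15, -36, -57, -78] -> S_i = 6 + -21*i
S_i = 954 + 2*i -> [954, 956, 958, 960, 962]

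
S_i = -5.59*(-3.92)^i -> [-5.59, 21.91, -85.9, 336.72, -1319.95]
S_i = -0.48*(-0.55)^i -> [-0.48, 0.26, -0.15, 0.08, -0.04]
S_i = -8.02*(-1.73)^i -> [-8.02, 13.87, -24.0, 41.53, -71.84]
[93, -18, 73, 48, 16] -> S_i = Random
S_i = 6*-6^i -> [6, -36, 216, -1296, 7776]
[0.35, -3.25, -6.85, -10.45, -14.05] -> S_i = 0.35 + -3.60*i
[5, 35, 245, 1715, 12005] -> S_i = 5*7^i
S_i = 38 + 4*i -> [38, 42, 46, 50, 54]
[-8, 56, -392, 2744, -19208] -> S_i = -8*-7^i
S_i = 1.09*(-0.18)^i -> [1.09, -0.2, 0.04, -0.01, 0.0]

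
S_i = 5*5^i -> [5, 25, 125, 625, 3125]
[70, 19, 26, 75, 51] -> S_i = Random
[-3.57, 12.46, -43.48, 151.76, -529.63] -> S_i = -3.57*(-3.49)^i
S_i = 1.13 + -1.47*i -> [1.13, -0.34, -1.81, -3.28, -4.75]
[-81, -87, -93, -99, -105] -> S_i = -81 + -6*i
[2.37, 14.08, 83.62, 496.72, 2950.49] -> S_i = 2.37*5.94^i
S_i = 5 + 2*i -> [5, 7, 9, 11, 13]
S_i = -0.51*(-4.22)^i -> [-0.51, 2.15, -9.08, 38.33, -161.74]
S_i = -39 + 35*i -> [-39, -4, 31, 66, 101]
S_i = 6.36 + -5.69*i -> [6.36, 0.67, -5.02, -10.71, -16.4]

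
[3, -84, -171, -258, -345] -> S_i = 3 + -87*i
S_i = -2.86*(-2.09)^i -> [-2.86, 5.98, -12.49, 26.11, -54.57]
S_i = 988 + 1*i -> [988, 989, 990, 991, 992]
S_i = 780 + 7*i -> [780, 787, 794, 801, 808]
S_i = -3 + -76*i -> [-3, -79, -155, -231, -307]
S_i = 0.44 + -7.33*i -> [0.44, -6.89, -14.22, -21.55, -28.88]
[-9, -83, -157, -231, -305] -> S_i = -9 + -74*i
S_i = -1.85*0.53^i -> [-1.85, -0.98, -0.52, -0.28, -0.15]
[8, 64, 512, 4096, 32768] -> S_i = 8*8^i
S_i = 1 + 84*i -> [1, 85, 169, 253, 337]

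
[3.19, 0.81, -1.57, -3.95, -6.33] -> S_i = 3.19 + -2.38*i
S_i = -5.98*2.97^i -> [-5.98, -17.76, -52.75, -156.66, -465.29]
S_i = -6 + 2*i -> [-6, -4, -2, 0, 2]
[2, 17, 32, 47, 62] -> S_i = 2 + 15*i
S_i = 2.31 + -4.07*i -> [2.31, -1.76, -5.83, -9.9, -13.97]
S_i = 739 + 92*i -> [739, 831, 923, 1015, 1107]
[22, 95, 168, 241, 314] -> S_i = 22 + 73*i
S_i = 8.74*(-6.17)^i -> [8.74, -53.93, 332.72, -2052.9, 12666.37]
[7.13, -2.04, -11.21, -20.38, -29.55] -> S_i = 7.13 + -9.17*i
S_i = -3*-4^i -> [-3, 12, -48, 192, -768]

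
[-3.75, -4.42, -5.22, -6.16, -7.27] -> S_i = -3.75*1.18^i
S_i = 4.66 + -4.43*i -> [4.66, 0.23, -4.2, -8.63, -13.06]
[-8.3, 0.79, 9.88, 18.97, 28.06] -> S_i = -8.30 + 9.09*i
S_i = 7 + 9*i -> [7, 16, 25, 34, 43]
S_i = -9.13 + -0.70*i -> [-9.13, -9.83, -10.53, -11.23, -11.93]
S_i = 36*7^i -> [36, 252, 1764, 12348, 86436]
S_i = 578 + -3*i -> [578, 575, 572, 569, 566]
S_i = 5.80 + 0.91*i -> [5.8, 6.71, 7.62, 8.53, 9.44]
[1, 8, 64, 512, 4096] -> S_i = 1*8^i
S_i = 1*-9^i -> [1, -9, 81, -729, 6561]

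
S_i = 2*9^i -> [2, 18, 162, 1458, 13122]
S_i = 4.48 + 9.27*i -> [4.48, 13.75, 23.02, 32.29, 41.56]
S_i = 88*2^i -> [88, 176, 352, 704, 1408]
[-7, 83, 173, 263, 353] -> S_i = -7 + 90*i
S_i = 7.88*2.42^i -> [7.88, 19.07, 46.15, 111.68, 270.26]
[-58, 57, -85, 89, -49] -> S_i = Random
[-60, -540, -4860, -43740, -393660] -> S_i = -60*9^i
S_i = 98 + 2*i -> [98, 100, 102, 104, 106]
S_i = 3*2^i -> [3, 6, 12, 24, 48]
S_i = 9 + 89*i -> [9, 98, 187, 276, 365]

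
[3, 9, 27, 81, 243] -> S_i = 3*3^i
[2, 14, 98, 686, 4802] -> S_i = 2*7^i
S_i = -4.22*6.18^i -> [-4.22, -26.08, -161.17, -996.04, -6155.54]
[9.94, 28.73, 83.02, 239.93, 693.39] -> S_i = 9.94*2.89^i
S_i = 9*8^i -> [9, 72, 576, 4608, 36864]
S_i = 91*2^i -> [91, 182, 364, 728, 1456]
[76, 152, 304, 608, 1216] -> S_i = 76*2^i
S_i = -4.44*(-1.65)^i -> [-4.44, 7.33, -12.09, 19.95, -32.91]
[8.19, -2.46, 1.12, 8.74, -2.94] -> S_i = Random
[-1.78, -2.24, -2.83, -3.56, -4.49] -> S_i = -1.78*1.26^i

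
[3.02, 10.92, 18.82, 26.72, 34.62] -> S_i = 3.02 + 7.90*i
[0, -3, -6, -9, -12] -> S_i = 0 + -3*i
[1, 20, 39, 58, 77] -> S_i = 1 + 19*i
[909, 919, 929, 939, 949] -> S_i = 909 + 10*i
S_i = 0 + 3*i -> [0, 3, 6, 9, 12]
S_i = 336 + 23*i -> [336, 359, 382, 405, 428]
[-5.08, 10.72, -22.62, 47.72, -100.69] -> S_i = -5.08*(-2.11)^i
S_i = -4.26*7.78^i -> [-4.26, -33.14, -257.85, -2006.08, -15607.31]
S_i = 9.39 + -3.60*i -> [9.39, 5.79, 2.19, -1.41, -5.01]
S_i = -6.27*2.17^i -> [-6.27, -13.61, -29.52, -64.07, -139.03]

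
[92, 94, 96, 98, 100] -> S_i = 92 + 2*i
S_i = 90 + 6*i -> [90, 96, 102, 108, 114]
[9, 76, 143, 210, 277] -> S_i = 9 + 67*i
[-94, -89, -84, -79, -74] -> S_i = -94 + 5*i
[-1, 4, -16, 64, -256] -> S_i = -1*-4^i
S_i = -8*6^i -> [-8, -48, -288, -1728, -10368]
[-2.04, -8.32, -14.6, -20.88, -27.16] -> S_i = -2.04 + -6.28*i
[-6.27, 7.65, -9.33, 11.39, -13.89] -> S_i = -6.27*(-1.22)^i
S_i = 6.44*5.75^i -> [6.44, 37.03, 212.92, 1224.3, 7039.75]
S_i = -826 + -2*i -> [-826, -828, -830, -832, -834]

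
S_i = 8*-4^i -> [8, -32, 128, -512, 2048]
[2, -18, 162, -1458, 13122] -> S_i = 2*-9^i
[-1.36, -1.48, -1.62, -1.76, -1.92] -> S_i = -1.36*1.09^i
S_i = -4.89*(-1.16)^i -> [-4.89, 5.67, -6.58, 7.63, -8.85]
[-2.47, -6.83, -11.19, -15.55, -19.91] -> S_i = -2.47 + -4.36*i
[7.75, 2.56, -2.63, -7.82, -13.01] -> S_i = 7.75 + -5.19*i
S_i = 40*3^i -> [40, 120, 360, 1080, 3240]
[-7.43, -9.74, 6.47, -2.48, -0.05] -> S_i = Random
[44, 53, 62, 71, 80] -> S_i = 44 + 9*i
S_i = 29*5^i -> [29, 145, 725, 3625, 18125]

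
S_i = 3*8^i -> [3, 24, 192, 1536, 12288]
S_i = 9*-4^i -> [9, -36, 144, -576, 2304]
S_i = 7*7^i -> [7, 49, 343, 2401, 16807]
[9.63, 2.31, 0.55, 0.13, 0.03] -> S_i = 9.63*0.24^i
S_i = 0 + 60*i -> [0, 60, 120, 180, 240]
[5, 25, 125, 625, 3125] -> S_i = 5*5^i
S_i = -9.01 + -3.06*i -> [-9.01, -12.07, -15.13, -18.19, -21.25]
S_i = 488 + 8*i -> [488, 496, 504, 512, 520]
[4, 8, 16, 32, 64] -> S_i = 4*2^i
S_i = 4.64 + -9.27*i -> [4.64, -4.63, -13.9, -23.17, -32.44]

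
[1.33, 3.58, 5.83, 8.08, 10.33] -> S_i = 1.33 + 2.25*i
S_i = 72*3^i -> [72, 216, 648, 1944, 5832]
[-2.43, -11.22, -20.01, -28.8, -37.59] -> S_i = -2.43 + -8.79*i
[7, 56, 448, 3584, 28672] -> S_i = 7*8^i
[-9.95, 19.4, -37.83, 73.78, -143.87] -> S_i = -9.95*(-1.95)^i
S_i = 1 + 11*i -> [1, 12, 23, 34, 45]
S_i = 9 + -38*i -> [9, -29, -67, -105, -143]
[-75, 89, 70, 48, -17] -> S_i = Random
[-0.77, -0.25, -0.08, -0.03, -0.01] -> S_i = -0.77*0.33^i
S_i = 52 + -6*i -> [52, 46, 40, 34, 28]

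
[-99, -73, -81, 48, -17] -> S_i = Random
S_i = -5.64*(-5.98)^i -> [-5.64, 33.73, -201.69, 1206.1, -7212.47]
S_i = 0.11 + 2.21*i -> [0.11, 2.32, 4.53, 6.74, 8.95]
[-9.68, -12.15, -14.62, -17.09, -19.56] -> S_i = -9.68 + -2.47*i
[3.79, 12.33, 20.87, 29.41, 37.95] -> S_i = 3.79 + 8.54*i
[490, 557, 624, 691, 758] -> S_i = 490 + 67*i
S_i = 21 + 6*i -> [21, 27, 33, 39, 45]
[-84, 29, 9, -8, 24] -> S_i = Random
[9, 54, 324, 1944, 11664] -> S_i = 9*6^i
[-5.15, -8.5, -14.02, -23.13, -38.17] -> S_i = -5.15*1.65^i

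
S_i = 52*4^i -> [52, 208, 832, 3328, 13312]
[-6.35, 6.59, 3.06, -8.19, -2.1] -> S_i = Random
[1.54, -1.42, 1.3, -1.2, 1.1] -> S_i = 1.54*(-0.92)^i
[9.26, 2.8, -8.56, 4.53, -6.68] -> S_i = Random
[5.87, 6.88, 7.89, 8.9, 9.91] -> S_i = 5.87 + 1.01*i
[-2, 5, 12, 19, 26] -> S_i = -2 + 7*i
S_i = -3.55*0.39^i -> [-3.55, -1.38, -0.54, -0.21, -0.08]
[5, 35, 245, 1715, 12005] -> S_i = 5*7^i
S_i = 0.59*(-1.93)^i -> [0.59, -1.14, 2.2, -4.24, 8.19]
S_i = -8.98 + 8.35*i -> [-8.98, -0.63, 7.72, 16.07, 24.42]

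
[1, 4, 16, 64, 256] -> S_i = 1*4^i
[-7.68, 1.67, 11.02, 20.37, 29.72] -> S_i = -7.68 + 9.35*i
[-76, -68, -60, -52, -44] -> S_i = -76 + 8*i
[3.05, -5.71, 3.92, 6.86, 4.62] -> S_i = Random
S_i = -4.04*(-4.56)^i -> [-4.04, 18.42, -84.01, 383.07, -1746.79]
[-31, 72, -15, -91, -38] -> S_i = Random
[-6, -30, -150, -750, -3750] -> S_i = -6*5^i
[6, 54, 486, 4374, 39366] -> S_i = 6*9^i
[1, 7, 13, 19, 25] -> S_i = 1 + 6*i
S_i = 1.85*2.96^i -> [1.85, 5.48, 16.21, 47.98, 142.02]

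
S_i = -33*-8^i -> [-33, 264, -2112, 16896, -135168]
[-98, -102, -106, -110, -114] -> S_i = -98 + -4*i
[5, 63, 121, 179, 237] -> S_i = 5 + 58*i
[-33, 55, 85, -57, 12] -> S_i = Random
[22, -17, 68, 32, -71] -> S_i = Random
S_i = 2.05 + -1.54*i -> [2.05, 0.51, -1.03, -2.57, -4.11]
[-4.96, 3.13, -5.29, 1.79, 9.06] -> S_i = Random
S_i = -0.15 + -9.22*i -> [-0.15, -9.37, -18.59, -27.81, -37.03]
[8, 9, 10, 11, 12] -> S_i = 8 + 1*i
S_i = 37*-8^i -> [37, -296, 2368, -18944, 151552]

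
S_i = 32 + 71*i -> [32, 103, 174, 245, 316]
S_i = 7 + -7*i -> [7, 0, -7, -14, -21]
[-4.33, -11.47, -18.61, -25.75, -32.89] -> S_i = -4.33 + -7.14*i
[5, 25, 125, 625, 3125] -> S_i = 5*5^i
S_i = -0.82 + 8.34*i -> [-0.82, 7.52, 15.86, 24.2, 32.54]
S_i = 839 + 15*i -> [839, 854, 869, 884, 899]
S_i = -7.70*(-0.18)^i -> [-7.7, 1.39, -0.25, 0.04, -0.01]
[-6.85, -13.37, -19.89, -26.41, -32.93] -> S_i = -6.85 + -6.52*i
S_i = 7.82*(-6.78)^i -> [7.82, -53.02, 359.47, -2437.23, 16524.39]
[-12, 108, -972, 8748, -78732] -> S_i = -12*-9^i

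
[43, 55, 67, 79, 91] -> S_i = 43 + 12*i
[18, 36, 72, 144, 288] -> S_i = 18*2^i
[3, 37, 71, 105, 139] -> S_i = 3 + 34*i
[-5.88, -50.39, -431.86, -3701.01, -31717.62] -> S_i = -5.88*8.57^i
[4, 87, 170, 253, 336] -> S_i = 4 + 83*i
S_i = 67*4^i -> [67, 268, 1072, 4288, 17152]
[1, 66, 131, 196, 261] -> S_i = 1 + 65*i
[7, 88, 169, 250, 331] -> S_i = 7 + 81*i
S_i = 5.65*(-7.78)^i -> [5.65, -43.96, 341.99, -2660.65, 20699.83]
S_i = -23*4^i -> [-23, -92, -368, -1472, -5888]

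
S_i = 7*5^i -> [7, 35, 175, 875, 4375]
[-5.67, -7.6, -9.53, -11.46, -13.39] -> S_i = -5.67 + -1.93*i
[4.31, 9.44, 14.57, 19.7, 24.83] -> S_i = 4.31 + 5.13*i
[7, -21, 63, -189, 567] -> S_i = 7*-3^i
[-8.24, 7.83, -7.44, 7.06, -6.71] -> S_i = -8.24*(-0.95)^i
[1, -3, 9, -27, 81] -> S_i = 1*-3^i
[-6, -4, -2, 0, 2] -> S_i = -6 + 2*i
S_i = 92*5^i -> [92, 460, 2300, 11500, 57500]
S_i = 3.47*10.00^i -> [3.47, 34.7, 347.0, 3470.0, 34700.0]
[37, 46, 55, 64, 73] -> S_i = 37 + 9*i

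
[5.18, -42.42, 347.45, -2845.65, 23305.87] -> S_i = 5.18*(-8.19)^i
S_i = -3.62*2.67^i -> [-3.62, -9.67, -25.81, -68.9, -183.97]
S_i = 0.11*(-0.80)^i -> [0.11, -0.09, 0.07, -0.06, 0.05]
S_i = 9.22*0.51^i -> [9.22, 4.7, 2.4, 1.22, 0.62]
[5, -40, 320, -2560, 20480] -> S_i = 5*-8^i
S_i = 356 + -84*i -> [356, 272, 188, 104, 20]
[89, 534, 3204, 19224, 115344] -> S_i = 89*6^i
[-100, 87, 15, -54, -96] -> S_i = Random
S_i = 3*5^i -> [3, 15, 75, 375, 1875]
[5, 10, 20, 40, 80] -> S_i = 5*2^i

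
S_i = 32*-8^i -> [32, -256, 2048, -16384, 131072]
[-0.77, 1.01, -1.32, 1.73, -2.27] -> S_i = -0.77*(-1.31)^i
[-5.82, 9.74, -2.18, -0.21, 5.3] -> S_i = Random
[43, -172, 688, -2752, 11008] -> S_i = 43*-4^i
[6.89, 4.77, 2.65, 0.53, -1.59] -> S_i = 6.89 + -2.12*i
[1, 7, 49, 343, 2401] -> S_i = 1*7^i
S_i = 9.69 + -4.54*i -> [9.69, 5.15, 0.61, -3.93, -8.47]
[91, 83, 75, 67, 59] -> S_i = 91 + -8*i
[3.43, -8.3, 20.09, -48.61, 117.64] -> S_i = 3.43*(-2.42)^i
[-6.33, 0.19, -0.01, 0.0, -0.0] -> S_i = -6.33*(-0.03)^i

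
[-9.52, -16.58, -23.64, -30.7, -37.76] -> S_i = -9.52 + -7.06*i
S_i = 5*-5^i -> [5, -25, 125, -625, 3125]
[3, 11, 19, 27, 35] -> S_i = 3 + 8*i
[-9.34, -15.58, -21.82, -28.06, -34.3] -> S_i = -9.34 + -6.24*i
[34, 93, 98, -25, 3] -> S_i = Random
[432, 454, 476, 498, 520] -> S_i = 432 + 22*i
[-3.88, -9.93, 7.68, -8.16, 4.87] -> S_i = Random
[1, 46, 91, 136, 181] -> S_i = 1 + 45*i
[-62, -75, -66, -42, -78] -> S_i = Random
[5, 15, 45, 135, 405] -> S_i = 5*3^i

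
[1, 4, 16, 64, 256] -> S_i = 1*4^i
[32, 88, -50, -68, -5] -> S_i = Random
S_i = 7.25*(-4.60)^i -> [7.25, -33.35, 153.41, -705.69, 3246.16]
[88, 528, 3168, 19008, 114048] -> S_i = 88*6^i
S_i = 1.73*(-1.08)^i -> [1.73, -1.87, 2.02, -2.18, 2.35]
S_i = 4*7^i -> [4, 28, 196, 1372, 9604]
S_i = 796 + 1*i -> [796, 797, 798, 799, 800]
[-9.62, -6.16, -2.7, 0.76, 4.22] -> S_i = -9.62 + 3.46*i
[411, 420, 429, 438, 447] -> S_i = 411 + 9*i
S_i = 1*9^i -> [1, 9, 81, 729, 6561]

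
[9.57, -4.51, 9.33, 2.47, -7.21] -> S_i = Random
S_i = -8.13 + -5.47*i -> [-8.13, -13.6, -19.07, -24.54, -30.01]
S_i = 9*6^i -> [9, 54, 324, 1944, 11664]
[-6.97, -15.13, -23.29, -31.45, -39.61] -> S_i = -6.97 + -8.16*i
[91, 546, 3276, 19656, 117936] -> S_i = 91*6^i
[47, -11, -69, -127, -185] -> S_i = 47 + -58*i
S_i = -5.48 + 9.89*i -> [-5.48, 4.41, 14.3, 24.19, 34.08]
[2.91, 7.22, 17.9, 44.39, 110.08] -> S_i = 2.91*2.48^i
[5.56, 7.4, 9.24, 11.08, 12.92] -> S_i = 5.56 + 1.84*i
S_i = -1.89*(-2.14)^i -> [-1.89, 4.04, -8.66, 18.52, -39.64]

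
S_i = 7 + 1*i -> [7, 8, 9, 10, 11]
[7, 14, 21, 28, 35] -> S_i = 7 + 7*i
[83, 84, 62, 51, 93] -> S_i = Random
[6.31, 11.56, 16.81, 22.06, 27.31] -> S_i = 6.31 + 5.25*i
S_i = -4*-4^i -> [-4, 16, -64, 256, -1024]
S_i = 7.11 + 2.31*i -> [7.11, 9.42, 11.73, 14.04, 16.35]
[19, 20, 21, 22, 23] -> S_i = 19 + 1*i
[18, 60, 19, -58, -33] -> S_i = Random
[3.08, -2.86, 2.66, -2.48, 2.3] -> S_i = 3.08*(-0.93)^i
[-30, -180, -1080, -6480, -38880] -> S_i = -30*6^i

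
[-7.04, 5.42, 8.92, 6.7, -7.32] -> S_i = Random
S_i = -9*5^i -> [-9, -45, -225, -1125, -5625]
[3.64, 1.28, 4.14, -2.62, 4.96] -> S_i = Random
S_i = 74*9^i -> [74, 666, 5994, 53946, 485514]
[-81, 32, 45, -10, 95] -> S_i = Random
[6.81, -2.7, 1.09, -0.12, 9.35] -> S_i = Random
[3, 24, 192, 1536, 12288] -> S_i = 3*8^i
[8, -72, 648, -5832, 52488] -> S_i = 8*-9^i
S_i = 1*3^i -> [1, 3, 9, 27, 81]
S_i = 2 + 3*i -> [2, 5, 8, 11, 14]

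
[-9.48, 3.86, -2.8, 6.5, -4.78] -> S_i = Random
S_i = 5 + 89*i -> [5, 94, 183, 272, 361]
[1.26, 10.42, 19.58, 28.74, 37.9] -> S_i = 1.26 + 9.16*i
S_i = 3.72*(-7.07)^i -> [3.72, -26.3, 185.94, -1314.62, 9294.38]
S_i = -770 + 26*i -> [-770, -744, -718, -692, -666]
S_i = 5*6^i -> [5, 30, 180, 1080, 6480]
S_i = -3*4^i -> [-3, -12, -48, -192, -768]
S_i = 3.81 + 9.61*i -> [3.81, 13.42, 23.03, 32.64, 42.25]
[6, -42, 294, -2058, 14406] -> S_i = 6*-7^i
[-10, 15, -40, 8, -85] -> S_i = Random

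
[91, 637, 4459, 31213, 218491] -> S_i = 91*7^i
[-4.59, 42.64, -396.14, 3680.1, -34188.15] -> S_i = -4.59*(-9.29)^i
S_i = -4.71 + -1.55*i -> [-4.71, -6.26, -7.81, -9.36, -10.91]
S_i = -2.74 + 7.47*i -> [-2.74, 4.73, 12.2, 19.67, 27.14]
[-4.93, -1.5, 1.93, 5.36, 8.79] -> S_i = -4.93 + 3.43*i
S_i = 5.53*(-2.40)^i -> [5.53, -13.27, 31.85, -76.45, 183.47]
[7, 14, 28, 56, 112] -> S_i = 7*2^i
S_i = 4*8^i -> [4, 32, 256, 2048, 16384]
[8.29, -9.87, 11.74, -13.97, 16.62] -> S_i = 8.29*(-1.19)^i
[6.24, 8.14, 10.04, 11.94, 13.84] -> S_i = 6.24 + 1.90*i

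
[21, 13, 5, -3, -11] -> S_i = 21 + -8*i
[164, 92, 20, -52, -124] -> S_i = 164 + -72*i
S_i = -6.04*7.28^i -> [-6.04, -43.97, -320.11, -2330.4, -16965.34]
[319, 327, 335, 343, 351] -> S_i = 319 + 8*i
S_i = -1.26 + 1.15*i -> [-1.26, -0.11, 1.04, 2.19, 3.34]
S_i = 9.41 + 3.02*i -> [9.41, 12.43, 15.45, 18.47, 21.49]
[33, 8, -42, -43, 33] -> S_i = Random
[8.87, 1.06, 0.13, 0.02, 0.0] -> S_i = 8.87*0.12^i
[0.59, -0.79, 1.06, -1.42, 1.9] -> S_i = 0.59*(-1.34)^i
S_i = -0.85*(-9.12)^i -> [-0.85, 7.75, -70.7, 644.77, -5880.28]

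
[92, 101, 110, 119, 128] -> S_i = 92 + 9*i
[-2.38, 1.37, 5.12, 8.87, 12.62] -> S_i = -2.38 + 3.75*i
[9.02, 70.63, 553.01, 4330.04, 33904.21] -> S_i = 9.02*7.83^i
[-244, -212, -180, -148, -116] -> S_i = -244 + 32*i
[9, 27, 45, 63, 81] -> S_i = 9 + 18*i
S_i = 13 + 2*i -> [13, 15, 17, 19, 21]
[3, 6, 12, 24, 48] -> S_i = 3*2^i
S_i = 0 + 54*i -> [0, 54, 108, 162, 216]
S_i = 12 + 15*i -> [12, 27, 42, 57, 72]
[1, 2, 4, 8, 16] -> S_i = 1*2^i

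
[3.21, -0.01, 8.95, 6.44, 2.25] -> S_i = Random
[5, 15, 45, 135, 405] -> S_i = 5*3^i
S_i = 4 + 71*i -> [4, 75, 146, 217, 288]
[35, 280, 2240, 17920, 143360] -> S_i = 35*8^i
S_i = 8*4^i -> [8, 32, 128, 512, 2048]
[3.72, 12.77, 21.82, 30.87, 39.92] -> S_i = 3.72 + 9.05*i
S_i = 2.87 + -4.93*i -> [2.87, -2.06, -6.99, -11.92, -16.85]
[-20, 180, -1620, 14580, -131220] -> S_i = -20*-9^i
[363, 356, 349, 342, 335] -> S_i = 363 + -7*i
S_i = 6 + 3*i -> [6, 9, 12, 15, 18]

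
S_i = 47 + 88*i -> [47, 135, 223, 311, 399]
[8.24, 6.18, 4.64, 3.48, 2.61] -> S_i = 8.24*0.75^i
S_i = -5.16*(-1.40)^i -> [-5.16, 7.22, -10.11, 14.16, -19.82]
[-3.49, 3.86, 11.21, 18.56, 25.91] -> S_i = -3.49 + 7.35*i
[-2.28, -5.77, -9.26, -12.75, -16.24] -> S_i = -2.28 + -3.49*i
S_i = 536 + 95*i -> [536, 631, 726, 821, 916]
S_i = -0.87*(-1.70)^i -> [-0.87, 1.48, -2.51, 4.27, -7.27]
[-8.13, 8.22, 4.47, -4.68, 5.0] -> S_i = Random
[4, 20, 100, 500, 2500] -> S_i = 4*5^i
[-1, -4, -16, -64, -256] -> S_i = -1*4^i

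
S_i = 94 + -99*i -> [94, -5, -104, -203, -302]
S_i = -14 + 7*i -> [-14, -7, 0, 7, 14]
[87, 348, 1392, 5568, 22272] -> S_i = 87*4^i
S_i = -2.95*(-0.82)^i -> [-2.95, 2.42, -1.98, 1.63, -1.33]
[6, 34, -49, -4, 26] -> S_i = Random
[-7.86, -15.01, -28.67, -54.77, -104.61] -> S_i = -7.86*1.91^i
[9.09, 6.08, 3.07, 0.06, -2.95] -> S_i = 9.09 + -3.01*i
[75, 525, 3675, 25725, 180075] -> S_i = 75*7^i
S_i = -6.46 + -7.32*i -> [-6.46, -13.78, -21.1, -28.42, -35.74]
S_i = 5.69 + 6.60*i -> [5.69, 12.29, 18.89, 25.49, 32.09]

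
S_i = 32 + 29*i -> [32, 61, 90, 119, 148]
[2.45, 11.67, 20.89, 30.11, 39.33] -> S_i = 2.45 + 9.22*i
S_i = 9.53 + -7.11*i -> [9.53, 2.42, -4.69, -11.8, -18.91]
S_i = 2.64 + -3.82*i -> [2.64, -1.18, -5.0, -8.82, -12.64]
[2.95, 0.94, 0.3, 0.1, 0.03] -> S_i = 2.95*0.32^i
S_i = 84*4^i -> [84, 336, 1344, 5376, 21504]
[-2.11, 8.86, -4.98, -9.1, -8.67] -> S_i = Random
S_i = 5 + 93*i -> [5, 98, 191, 284, 377]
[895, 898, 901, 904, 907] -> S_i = 895 + 3*i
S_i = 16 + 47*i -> [16, 63, 110, 157, 204]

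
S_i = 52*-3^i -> [52, -156, 468, -1404, 4212]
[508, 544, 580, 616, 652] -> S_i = 508 + 36*i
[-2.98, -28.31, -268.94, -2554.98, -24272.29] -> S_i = -2.98*9.50^i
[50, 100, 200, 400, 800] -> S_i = 50*2^i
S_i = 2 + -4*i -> [2, -2, -6, -10, -14]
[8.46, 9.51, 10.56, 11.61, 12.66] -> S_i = 8.46 + 1.05*i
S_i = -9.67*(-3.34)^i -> [-9.67, 32.3, -107.87, 360.3, -1203.41]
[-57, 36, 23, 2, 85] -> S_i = Random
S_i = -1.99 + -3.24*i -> [-1.99, -5.23, -8.47, -11.71, -14.95]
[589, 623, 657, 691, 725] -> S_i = 589 + 34*i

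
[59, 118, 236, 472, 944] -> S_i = 59*2^i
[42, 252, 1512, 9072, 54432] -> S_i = 42*6^i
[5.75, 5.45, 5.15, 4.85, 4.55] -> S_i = 5.75 + -0.30*i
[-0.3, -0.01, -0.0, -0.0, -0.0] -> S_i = -0.30*0.02^i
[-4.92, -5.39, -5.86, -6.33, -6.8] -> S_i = -4.92 + -0.47*i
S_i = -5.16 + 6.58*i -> [-5.16, 1.42, 8.0, 14.58, 21.16]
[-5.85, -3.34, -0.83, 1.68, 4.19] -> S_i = -5.85 + 2.51*i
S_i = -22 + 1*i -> [-22, -21, -20, -19, -18]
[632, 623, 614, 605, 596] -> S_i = 632 + -9*i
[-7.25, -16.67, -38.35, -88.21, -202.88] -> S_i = -7.25*2.30^i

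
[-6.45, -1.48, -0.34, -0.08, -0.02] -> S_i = -6.45*0.23^i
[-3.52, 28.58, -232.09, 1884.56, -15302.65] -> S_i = -3.52*(-8.12)^i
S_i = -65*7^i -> [-65, -455, -3185, -22295, -156065]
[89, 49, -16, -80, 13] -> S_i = Random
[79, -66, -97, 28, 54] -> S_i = Random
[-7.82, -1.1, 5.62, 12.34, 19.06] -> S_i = -7.82 + 6.72*i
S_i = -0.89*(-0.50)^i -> [-0.89, 0.44, -0.22, 0.11, -0.06]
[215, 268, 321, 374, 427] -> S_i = 215 + 53*i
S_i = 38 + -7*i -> [38, 31, 24, 17, 10]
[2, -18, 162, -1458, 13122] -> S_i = 2*-9^i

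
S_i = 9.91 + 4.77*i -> [9.91, 14.68, 19.45, 24.22, 28.99]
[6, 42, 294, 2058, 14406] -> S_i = 6*7^i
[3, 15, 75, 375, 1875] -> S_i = 3*5^i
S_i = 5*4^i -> [5, 20, 80, 320, 1280]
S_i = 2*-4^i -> [2, -8, 32, -128, 512]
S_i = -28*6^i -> [-28, -168, -1008, -6048, -36288]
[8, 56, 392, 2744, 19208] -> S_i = 8*7^i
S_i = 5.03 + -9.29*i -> [5.03, -4.26, -13.55, -22.84, -32.13]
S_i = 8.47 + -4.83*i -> [8.47, 3.64, -1.19, -6.02, -10.85]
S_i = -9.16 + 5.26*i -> [-9.16, -3.9, 1.36, 6.62, 11.88]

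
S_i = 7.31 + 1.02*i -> [7.31, 8.33, 9.35, 10.37, 11.39]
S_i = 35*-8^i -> [35, -280, 2240, -17920, 143360]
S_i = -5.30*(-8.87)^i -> [-5.3, 47.01, -416.99, 3698.68, -32807.29]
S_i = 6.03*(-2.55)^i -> [6.03, -15.38, 39.21, -99.99, 254.96]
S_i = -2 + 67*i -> [-2, 65, 132, 199, 266]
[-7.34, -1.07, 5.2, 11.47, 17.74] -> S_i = -7.34 + 6.27*i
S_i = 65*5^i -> [65, 325, 1625, 8125, 40625]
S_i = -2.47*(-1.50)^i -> [-2.47, 3.7, -5.56, 8.34, -12.5]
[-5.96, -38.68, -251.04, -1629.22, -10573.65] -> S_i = -5.96*6.49^i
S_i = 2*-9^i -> [2, -18, 162, -1458, 13122]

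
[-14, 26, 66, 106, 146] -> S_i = -14 + 40*i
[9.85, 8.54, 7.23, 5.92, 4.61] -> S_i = 9.85 + -1.31*i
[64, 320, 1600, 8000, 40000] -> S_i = 64*5^i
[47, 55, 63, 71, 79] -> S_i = 47 + 8*i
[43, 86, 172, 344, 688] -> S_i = 43*2^i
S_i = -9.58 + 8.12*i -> [-9.58, -1.46, 6.66, 14.78, 22.9]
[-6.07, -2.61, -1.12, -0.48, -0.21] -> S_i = -6.07*0.43^i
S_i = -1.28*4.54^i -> [-1.28, -5.81, -26.38, -119.78, -543.79]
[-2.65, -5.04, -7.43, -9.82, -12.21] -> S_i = -2.65 + -2.39*i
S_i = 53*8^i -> [53, 424, 3392, 27136, 217088]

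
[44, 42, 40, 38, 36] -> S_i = 44 + -2*i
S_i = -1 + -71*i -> [-1, -72, -143, -214, -285]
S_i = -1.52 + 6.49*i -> [-1.52, 4.97, 11.46, 17.95, 24.44]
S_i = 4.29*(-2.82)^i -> [4.29, -12.1, 34.12, -96.21, 271.3]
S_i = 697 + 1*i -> [697, 698, 699, 700, 701]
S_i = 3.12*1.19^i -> [3.12, 3.71, 4.42, 5.26, 6.26]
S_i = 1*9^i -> [1, 9, 81, 729, 6561]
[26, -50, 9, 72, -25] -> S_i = Random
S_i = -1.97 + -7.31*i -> [-1.97, -9.28, -16.59, -23.9, -31.21]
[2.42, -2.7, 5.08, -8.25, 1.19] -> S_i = Random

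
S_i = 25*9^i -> [25, 225, 2025, 18225, 164025]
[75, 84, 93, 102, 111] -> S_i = 75 + 9*i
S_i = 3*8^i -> [3, 24, 192, 1536, 12288]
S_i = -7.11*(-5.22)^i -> [-7.11, 37.11, -193.74, 1011.3, -5279.0]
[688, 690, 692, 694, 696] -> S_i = 688 + 2*i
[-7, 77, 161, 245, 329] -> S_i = -7 + 84*i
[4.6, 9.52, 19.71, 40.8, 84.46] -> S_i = 4.60*2.07^i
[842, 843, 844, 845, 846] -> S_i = 842 + 1*i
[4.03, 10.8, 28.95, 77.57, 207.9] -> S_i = 4.03*2.68^i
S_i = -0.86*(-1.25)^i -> [-0.86, 1.08, -1.34, 1.68, -2.1]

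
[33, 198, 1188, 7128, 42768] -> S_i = 33*6^i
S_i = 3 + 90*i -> [3, 93, 183, 273, 363]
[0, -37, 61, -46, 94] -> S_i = Random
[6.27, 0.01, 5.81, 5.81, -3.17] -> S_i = Random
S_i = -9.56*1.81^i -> [-9.56, -17.3, -31.32, -56.69, -102.61]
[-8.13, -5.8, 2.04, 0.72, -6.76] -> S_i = Random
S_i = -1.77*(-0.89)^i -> [-1.77, 1.58, -1.4, 1.25, -1.11]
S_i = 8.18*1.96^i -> [8.18, 16.03, 31.42, 61.59, 120.72]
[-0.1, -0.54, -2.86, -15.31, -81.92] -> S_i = -0.10*5.35^i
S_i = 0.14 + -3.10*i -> [0.14, -2.96, -6.06, -9.16, -12.26]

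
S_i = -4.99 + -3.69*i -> [-4.99, -8.68, -12.37, -16.06, -19.75]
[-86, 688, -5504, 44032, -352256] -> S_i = -86*-8^i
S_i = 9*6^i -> [9, 54, 324, 1944, 11664]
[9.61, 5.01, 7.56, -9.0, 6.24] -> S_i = Random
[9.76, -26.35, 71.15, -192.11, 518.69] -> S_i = 9.76*(-2.70)^i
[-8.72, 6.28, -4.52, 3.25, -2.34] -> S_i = -8.72*(-0.72)^i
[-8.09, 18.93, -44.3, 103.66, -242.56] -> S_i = -8.09*(-2.34)^i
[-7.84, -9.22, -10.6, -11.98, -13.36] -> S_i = -7.84 + -1.38*i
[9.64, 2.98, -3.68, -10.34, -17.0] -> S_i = 9.64 + -6.66*i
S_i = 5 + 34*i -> [5, 39, 73, 107, 141]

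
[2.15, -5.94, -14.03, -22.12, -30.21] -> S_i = 2.15 + -8.09*i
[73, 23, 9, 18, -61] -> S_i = Random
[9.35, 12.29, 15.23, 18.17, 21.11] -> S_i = 9.35 + 2.94*i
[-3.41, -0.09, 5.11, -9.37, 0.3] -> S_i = Random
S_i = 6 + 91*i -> [6, 97, 188, 279, 370]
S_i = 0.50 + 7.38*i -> [0.5, 7.88, 15.26, 22.64, 30.02]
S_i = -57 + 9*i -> [-57, -48, -39, -30, -21]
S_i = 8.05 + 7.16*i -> [8.05, 15.21, 22.37, 29.53, 36.69]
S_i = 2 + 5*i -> [2, 7, 12, 17, 22]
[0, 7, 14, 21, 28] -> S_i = 0 + 7*i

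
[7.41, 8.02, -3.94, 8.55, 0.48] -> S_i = Random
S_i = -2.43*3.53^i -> [-2.43, -8.58, -30.28, -106.89, -377.32]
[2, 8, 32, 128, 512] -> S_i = 2*4^i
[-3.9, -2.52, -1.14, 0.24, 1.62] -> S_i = -3.90 + 1.38*i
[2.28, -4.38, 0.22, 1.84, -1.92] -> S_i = Random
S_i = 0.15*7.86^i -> [0.15, 1.18, 9.27, 72.84, 572.51]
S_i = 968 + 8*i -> [968, 976, 984, 992, 1000]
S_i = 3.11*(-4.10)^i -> [3.11, -12.75, 52.28, -214.34, 878.81]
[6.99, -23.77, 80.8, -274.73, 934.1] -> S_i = 6.99*(-3.40)^i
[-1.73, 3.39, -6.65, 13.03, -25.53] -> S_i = -1.73*(-1.96)^i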